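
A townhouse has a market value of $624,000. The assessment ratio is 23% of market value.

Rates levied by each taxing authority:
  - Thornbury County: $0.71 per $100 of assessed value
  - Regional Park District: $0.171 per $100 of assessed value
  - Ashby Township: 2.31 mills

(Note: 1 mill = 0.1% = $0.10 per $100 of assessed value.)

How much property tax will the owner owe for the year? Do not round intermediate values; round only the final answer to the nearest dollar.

Assessed value = $624,000 × 0.23 = $143,520
Thornbury County: $143,520 × 0.0071 = $1,018.992
Regional Park District: $143,520 × 0.00171 = $245.4192
Ashby Township: $143,520 × 0.00231 = $331.5312
Total = $1,595.9424

$1,596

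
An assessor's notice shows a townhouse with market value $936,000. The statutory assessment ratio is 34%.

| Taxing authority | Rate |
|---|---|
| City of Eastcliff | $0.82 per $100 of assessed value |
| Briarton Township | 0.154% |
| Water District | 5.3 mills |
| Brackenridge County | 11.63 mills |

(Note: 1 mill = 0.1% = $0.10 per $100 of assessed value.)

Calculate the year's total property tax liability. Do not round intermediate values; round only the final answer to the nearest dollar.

$8,487

Assessed value = $936,000 × 0.34 = $318,240
City of Eastcliff: $318,240 × 0.0082 = $2,609.568
Briarton Township: $318,240 × 0.00154 = $490.0896
Water District: $318,240 × 0.0053 = $1,686.672
Brackenridge County: $318,240 × 0.01163 = $3,701.1312
Total = $8,487.4608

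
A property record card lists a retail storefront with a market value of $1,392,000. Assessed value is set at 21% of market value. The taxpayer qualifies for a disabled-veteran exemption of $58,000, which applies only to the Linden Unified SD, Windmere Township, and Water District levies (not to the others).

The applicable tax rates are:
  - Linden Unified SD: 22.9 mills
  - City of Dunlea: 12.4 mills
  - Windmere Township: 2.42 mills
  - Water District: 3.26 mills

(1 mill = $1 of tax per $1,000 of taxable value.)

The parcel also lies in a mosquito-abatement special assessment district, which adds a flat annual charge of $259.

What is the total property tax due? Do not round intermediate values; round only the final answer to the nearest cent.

Assessed value = $1,392,000 × 0.21 = $292,320
Linden Unified SD: ($292,320 − $58,000) × 0.0229 = $234,320 × 0.0229 = $5,365.928
City of Dunlea: $292,320 × 0.0124 = $3,624.768
Windmere Township: ($292,320 − $58,000) × 0.00242 = $234,320 × 0.00242 = $567.0544
Water District: ($292,320 − $58,000) × 0.00326 = $234,320 × 0.00326 = $763.8832
Levies subtotal = $10,321.6336
Total = $10,321.6336 + $259 = $10,580.6336

$10,580.63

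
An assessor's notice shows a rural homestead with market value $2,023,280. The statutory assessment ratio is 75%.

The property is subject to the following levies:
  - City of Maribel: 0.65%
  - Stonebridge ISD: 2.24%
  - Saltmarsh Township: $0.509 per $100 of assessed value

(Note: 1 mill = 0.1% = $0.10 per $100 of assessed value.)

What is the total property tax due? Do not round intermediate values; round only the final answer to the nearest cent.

Assessed value = $2,023,280 × 0.75 = $1,517,460
City of Maribel: $1,517,460 × 0.0065 = $9,863.49
Stonebridge ISD: $1,517,460 × 0.0224 = $33,991.104
Saltmarsh Township: $1,517,460 × 0.00509 = $7,723.8714
Total = $51,578.4654

$51,578.47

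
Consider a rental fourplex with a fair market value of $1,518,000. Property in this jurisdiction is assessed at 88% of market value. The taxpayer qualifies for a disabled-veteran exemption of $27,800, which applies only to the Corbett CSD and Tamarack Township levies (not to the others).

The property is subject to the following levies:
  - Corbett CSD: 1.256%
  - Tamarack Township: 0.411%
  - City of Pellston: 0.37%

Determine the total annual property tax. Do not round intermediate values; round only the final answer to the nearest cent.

$26,747.63

Assessed value = $1,518,000 × 0.88 = $1,335,840
Corbett CSD: ($1,335,840 − $27,800) × 0.01256 = $1,308,040 × 0.01256 = $16,428.9824
Tamarack Township: ($1,335,840 − $27,800) × 0.00411 = $1,308,040 × 0.00411 = $5,376.0444
City of Pellston: $1,335,840 × 0.0037 = $4,942.608
Total = $26,747.6348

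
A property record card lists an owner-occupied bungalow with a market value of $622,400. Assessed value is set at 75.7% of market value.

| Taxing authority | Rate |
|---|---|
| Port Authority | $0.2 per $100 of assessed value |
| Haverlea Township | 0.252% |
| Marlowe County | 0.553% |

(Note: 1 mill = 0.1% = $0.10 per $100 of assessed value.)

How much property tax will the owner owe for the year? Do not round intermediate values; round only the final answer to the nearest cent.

Assessed value = $622,400 × 0.757 = $471,156.8
Port Authority: $471,156.8 × 0.002 = $942.3136
Haverlea Township: $471,156.8 × 0.00252 = $1,187.315136
Marlowe County: $471,156.8 × 0.00553 = $2,605.497104
Total = $4,735.12584

$4,735.13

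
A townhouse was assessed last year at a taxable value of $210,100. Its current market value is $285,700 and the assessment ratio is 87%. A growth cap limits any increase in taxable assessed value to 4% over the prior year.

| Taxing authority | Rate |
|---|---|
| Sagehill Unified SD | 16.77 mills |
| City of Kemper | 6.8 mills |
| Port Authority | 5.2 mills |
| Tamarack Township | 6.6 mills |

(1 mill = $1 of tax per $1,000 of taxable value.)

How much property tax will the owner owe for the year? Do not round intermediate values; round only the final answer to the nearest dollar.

Uncapped assessed value = $285,700 × 0.87 = $248,559
Cap limit = $210,100 × 1.04 = $218,504
Taxable assessed value = min($248,559, $218,504) = $218,504 (cap binds)
Sagehill Unified SD: $218,504 × 0.01677 = $3,664.31208
City of Kemper: $218,504 × 0.0068 = $1,485.8272
Port Authority: $218,504 × 0.0052 = $1,136.2208
Tamarack Township: $218,504 × 0.0066 = $1,442.1264
Total = $7,728.48648

$7,728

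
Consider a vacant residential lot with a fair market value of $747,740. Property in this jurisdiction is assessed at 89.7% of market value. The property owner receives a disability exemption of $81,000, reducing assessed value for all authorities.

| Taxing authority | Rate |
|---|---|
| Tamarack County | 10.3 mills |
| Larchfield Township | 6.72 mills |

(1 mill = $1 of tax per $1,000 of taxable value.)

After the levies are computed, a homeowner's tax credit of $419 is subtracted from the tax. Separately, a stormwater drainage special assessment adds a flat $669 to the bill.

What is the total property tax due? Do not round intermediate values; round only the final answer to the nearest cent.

Assessed value = $747,740 × 0.897 = $670,722.78
Taxable value = $670,722.78 − $81,000 = $589,722.78
Tamarack County: $589,722.78 × 0.0103 = $6,074.144634
Larchfield Township: $589,722.78 × 0.00672 = $3,962.9370816
Levies subtotal = $10,037.0817156
After credit = $10,037.0817156 − $419 = $9,618.0817156
Total = $9,618.0817156 + $669 = $10,287.0817156

$10,287.08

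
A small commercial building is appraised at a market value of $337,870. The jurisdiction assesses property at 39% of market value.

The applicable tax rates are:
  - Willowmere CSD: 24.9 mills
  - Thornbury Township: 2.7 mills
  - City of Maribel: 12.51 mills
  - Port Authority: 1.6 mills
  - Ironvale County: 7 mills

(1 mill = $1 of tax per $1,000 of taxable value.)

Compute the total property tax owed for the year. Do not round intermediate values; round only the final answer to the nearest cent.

Assessed value = $337,870 × 0.39 = $131,769.3
Willowmere CSD: $131,769.3 × 0.0249 = $3,281.05557
Thornbury Township: $131,769.3 × 0.0027 = $355.77711
City of Maribel: $131,769.3 × 0.01251 = $1,648.433943
Port Authority: $131,769.3 × 0.0016 = $210.83088
Ironvale County: $131,769.3 × 0.007 = $922.3851
Total = $3,281.05557 + $355.77711 + $1,648.433943 + $210.83088 + $922.3851 = $6,418.482603

$6,418.48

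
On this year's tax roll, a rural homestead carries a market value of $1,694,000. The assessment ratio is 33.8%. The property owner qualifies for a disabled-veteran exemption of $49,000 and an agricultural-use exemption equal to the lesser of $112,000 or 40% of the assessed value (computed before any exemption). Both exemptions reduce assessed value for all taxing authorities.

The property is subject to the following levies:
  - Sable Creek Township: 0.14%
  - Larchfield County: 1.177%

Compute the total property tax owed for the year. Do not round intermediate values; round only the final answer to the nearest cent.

Assessed value = $1,694,000 × 0.338 = $572,572
Agricultural-use exemption = min($112,000, 40% × $572,572) = min($112,000, $229,028.8) = $112,000 (dollar cap binds)
Taxable value = $572,572 − $49,000 − $112,000 = $411,572
Sable Creek Township: $411,572 × 0.0014 = $576.2008
Larchfield County: $411,572 × 0.01177 = $4,844.20244
Total = $5,420.40324

$5,420.40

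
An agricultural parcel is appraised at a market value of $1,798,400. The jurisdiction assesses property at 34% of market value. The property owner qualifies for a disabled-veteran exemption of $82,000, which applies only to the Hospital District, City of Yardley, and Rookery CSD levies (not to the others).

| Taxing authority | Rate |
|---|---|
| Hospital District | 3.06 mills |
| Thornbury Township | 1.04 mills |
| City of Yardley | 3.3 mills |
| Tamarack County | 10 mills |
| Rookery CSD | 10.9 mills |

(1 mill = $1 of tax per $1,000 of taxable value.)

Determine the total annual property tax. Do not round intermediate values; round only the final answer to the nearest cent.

$15,888.88

Assessed value = $1,798,400 × 0.34 = $611,456
Hospital District: ($611,456 − $82,000) × 0.00306 = $529,456 × 0.00306 = $1,620.13536
Thornbury Township: $611,456 × 0.00104 = $635.91424
City of Yardley: ($611,456 − $82,000) × 0.0033 = $529,456 × 0.0033 = $1,747.2048
Tamarack County: $611,456 × 0.01 = $6,114.56
Rookery CSD: ($611,456 − $82,000) × 0.0109 = $529,456 × 0.0109 = $5,771.0704
Total = $15,888.8848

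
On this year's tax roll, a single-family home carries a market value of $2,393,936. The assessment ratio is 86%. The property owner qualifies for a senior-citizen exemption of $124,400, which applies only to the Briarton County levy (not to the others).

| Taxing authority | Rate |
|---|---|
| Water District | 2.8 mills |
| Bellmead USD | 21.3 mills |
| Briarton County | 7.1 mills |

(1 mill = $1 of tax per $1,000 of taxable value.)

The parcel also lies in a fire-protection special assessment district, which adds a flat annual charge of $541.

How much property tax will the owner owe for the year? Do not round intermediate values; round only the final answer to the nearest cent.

$63,891.85

Assessed value = $2,393,936 × 0.86 = $2,058,784.96
Water District: $2,058,784.96 × 0.0028 = $5,764.597888
Bellmead USD: $2,058,784.96 × 0.0213 = $43,852.119648
Briarton County: ($2,058,784.96 − $124,400) × 0.0071 = $1,934,384.96 × 0.0071 = $13,734.133216
Levies subtotal = $63,350.850752
Total = $63,350.850752 + $541 = $63,891.850752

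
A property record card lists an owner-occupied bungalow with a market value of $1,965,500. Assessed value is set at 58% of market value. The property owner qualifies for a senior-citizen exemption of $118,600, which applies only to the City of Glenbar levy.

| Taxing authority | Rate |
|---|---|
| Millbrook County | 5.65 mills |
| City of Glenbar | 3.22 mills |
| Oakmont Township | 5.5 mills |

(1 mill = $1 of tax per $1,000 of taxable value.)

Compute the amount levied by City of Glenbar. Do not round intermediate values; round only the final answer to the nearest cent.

Assessed value = $1,965,500 × 0.58 = $1,139,990
City of Glenbar taxable value = $1,139,990 − $118,600 = $1,021,390
City of Glenbar levy = $1,021,390 × 0.00322 = $3,288.8758

$3,288.88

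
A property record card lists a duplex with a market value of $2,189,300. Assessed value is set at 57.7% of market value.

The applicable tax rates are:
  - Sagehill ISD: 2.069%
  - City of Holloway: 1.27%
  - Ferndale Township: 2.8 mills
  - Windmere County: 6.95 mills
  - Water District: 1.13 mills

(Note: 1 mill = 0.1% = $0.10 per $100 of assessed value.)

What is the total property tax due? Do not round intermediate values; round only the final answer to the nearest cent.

Assessed value = $2,189,300 × 0.577 = $1,263,226.1
Sagehill ISD: $1,263,226.1 × 0.02069 = $26,136.148009
City of Holloway: $1,263,226.1 × 0.0127 = $16,042.97147
Ferndale Township: $1,263,226.1 × 0.0028 = $3,537.03308
Windmere County: $1,263,226.1 × 0.00695 = $8,779.421395
Water District: $1,263,226.1 × 0.00113 = $1,427.445493
Total = $55,923.019447

$55,923.02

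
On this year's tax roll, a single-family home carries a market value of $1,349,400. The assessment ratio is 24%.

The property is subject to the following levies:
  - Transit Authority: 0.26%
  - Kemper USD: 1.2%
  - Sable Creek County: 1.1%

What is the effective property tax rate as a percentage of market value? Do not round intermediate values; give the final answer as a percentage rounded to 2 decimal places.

0.61%

Assessed value = $1,349,400 × 0.24 = $323,856
Transit Authority: $323,856 × 0.0026 = $842.0256
Kemper USD: $323,856 × 0.012 = $3,886.272
Sable Creek County: $323,856 × 0.011 = $3,562.416
Total tax = $8,290.7136
Effective rate = $8,290.7136 ÷ $1,349,400 = 0.61% of market value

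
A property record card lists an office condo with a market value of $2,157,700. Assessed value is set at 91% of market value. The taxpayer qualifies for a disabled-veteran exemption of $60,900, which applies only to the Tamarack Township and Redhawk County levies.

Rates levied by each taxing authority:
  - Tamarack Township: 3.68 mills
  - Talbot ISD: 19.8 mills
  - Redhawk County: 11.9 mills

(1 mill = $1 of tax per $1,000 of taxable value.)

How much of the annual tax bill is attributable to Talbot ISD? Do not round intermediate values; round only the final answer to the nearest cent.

Assessed value = $2,157,700 × 0.91 = $1,963,507
Talbot ISD taxable value = $1,963,507 (exemption does not apply)
Talbot ISD levy = $1,963,507 × 0.0198 = $38,877.4386

$38,877.44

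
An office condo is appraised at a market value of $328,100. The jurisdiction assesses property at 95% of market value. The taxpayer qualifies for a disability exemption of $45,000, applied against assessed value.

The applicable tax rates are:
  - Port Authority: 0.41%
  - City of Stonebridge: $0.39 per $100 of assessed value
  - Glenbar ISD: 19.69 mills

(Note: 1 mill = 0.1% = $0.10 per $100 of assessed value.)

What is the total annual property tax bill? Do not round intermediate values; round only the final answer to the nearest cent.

$7,384.78

Assessed value = $328,100 × 0.95 = $311,695
Taxable value = $311,695 − $45,000 = $266,695
Port Authority: $266,695 × 0.0041 = $1,093.4495
City of Stonebridge: $266,695 × 0.0039 = $1,040.1105
Glenbar ISD: $266,695 × 0.01969 = $5,251.22455
Total = $7,384.78455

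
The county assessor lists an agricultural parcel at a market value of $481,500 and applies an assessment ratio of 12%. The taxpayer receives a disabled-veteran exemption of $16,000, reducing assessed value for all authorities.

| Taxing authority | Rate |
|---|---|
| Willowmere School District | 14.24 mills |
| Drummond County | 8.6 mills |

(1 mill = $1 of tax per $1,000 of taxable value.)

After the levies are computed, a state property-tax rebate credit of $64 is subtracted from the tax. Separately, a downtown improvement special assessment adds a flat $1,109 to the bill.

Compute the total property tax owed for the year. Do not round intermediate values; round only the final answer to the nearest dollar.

Assessed value = $481,500 × 0.12 = $57,780
Taxable value = $57,780 − $16,000 = $41,780
Willowmere School District: $41,780 × 0.01424 = $594.9472
Drummond County: $41,780 × 0.0086 = $359.308
Levies subtotal = $954.2552
After credit = $954.2552 − $64 = $890.2552
Total = $890.2552 + $1,109 = $1,999.2552

$1,999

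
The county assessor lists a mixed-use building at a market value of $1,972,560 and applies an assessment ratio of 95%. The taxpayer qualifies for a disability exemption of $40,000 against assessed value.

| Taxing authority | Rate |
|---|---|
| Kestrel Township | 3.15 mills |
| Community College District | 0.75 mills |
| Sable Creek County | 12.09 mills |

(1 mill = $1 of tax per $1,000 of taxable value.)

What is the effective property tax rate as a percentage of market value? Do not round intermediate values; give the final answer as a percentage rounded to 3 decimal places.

1.487%

Assessed value = $1,972,560 × 0.95 = $1,873,932
Taxable value = $1,873,932 − $40,000 = $1,833,932
Kestrel Township: $1,833,932 × 0.00315 = $5,776.8858
Community College District: $1,833,932 × 0.00075 = $1,375.449
Sable Creek County: $1,833,932 × 0.01209 = $22,172.23788
Total tax = $29,324.57268
Effective rate = $29,324.57268 ÷ $1,972,560 = 1.487% of market value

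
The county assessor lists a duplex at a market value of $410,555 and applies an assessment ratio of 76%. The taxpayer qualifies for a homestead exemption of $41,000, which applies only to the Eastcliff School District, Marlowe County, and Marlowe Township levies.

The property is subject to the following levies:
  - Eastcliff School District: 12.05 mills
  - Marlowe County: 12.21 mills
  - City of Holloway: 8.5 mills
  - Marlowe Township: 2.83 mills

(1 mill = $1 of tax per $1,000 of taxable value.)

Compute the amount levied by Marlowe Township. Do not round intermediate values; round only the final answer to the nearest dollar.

Assessed value = $410,555 × 0.76 = $312,021.8
Marlowe Township taxable value = $312,021.8 − $41,000 = $271,021.8
Marlowe Township levy = $271,021.8 × 0.00283 = $766.991694

$767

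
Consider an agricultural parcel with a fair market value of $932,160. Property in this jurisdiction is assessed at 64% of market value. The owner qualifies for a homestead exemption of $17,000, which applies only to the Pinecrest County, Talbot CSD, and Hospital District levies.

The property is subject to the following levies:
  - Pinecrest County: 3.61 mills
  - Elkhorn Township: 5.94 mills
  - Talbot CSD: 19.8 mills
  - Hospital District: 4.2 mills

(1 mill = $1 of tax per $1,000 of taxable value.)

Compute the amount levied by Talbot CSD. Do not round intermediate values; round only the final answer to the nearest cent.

Assessed value = $932,160 × 0.64 = $596,582.4
Talbot CSD taxable value = $596,582.4 − $17,000 = $579,582.4
Talbot CSD levy = $579,582.4 × 0.0198 = $11,475.73152

$11,475.73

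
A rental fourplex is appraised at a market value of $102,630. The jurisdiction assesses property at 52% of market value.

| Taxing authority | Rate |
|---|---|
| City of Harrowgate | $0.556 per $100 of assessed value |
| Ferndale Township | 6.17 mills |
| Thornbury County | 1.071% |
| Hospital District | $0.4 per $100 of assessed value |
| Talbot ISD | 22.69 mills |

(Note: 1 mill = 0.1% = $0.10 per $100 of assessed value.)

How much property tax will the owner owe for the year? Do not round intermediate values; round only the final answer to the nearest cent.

$2,621.95

Assessed value = $102,630 × 0.52 = $53,367.6
City of Harrowgate: $53,367.6 × 0.00556 = $296.723856
Ferndale Township: $53,367.6 × 0.00617 = $329.278092
Thornbury County: $53,367.6 × 0.01071 = $571.566996
Hospital District: $53,367.6 × 0.004 = $213.4704
Talbot ISD: $53,367.6 × 0.02269 = $1,210.910844
Total = $2,621.950188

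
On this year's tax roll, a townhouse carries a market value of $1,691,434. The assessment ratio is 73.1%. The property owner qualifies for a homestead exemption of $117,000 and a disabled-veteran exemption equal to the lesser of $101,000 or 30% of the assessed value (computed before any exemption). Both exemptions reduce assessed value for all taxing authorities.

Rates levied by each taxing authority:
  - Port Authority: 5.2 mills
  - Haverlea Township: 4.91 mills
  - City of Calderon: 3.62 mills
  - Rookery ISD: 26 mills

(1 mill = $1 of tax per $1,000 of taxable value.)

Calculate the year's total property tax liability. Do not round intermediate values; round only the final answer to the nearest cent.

Assessed value = $1,691,434 × 0.731 = $1,236,438.254
Disabled-veteran exemption = min($101,000, 30% × $1,236,438.254) = min($101,000, $370,931.4762) = $101,000 (dollar cap binds)
Taxable value = $1,236,438.254 − $117,000 − $101,000 = $1,018,438.254
Port Authority: $1,018,438.254 × 0.0052 = $5,295.8789208
Haverlea Township: $1,018,438.254 × 0.00491 = $5,000.53182714
City of Calderon: $1,018,438.254 × 0.00362 = $3,686.74647948
Rookery ISD: $1,018,438.254 × 0.026 = $26,479.394604
Total = $40,462.55183142

$40,462.55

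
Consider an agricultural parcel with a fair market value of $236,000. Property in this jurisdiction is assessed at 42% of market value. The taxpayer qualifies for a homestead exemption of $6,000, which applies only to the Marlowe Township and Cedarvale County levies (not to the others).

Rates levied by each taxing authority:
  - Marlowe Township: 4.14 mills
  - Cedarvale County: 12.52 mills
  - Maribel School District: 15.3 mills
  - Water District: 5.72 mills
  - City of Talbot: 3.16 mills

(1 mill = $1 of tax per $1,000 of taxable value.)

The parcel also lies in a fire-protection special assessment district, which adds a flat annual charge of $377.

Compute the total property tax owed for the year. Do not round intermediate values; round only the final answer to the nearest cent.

$4,325.10

Assessed value = $236,000 × 0.42 = $99,120
Marlowe Township: ($99,120 − $6,000) × 0.00414 = $93,120 × 0.00414 = $385.5168
Cedarvale County: ($99,120 − $6,000) × 0.01252 = $93,120 × 0.01252 = $1,165.8624
Maribel School District: $99,120 × 0.0153 = $1,516.536
Water District: $99,120 × 0.00572 = $566.9664
City of Talbot: $99,120 × 0.00316 = $313.2192
Levies subtotal = $3,948.1008
Total = $3,948.1008 + $377 = $4,325.1008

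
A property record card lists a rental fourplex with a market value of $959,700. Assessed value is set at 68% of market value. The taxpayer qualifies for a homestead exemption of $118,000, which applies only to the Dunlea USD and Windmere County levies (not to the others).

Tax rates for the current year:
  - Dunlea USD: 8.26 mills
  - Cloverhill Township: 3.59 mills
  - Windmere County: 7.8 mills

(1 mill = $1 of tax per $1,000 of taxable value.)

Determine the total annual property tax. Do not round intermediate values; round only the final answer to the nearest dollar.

$10,928

Assessed value = $959,700 × 0.68 = $652,596
Dunlea USD: ($652,596 − $118,000) × 0.00826 = $534,596 × 0.00826 = $4,415.76296
Cloverhill Township: $652,596 × 0.00359 = $2,342.81964
Windmere County: ($652,596 − $118,000) × 0.0078 = $534,596 × 0.0078 = $4,169.8488
Total = $10,928.4314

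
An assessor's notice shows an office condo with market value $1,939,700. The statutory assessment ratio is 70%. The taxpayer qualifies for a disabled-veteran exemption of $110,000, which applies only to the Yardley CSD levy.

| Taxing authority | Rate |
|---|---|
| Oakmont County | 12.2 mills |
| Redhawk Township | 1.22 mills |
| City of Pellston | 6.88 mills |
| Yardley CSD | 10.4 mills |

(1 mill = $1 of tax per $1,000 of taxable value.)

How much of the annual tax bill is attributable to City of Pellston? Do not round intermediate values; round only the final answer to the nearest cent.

Assessed value = $1,939,700 × 0.7 = $1,357,790
City of Pellston taxable value = $1,357,790 (exemption does not apply)
City of Pellston levy = $1,357,790 × 0.00688 = $9,341.5952

$9,341.60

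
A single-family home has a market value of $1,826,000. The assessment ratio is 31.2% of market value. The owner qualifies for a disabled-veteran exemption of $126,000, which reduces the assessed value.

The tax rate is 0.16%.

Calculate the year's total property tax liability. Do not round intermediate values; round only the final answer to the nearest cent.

$709.94

Assessed value = $1,826,000 × 0.312 = $569,712
Taxable value = $569,712 − $126,000 = $443,712
Tax = $443,712 × 0.0016 = $709.9392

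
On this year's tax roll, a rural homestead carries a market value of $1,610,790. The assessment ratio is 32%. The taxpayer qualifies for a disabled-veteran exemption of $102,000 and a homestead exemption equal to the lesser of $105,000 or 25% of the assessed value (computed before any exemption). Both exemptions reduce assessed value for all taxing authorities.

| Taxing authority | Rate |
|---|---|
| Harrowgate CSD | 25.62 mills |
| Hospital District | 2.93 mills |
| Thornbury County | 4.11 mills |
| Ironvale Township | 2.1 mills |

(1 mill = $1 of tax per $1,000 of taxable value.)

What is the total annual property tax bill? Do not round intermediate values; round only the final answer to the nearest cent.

$10,721.82

Assessed value = $1,610,790 × 0.32 = $515,452.8
Homestead exemption = min($105,000, 25% × $515,452.8) = min($105,000, $128,863.2) = $105,000 (dollar cap binds)
Taxable value = $515,452.8 − $102,000 − $105,000 = $308,452.8
Harrowgate CSD: $308,452.8 × 0.02562 = $7,902.560736
Hospital District: $308,452.8 × 0.00293 = $903.766704
Thornbury County: $308,452.8 × 0.00411 = $1,267.741008
Ironvale Township: $308,452.8 × 0.0021 = $647.75088
Total = $10,721.819328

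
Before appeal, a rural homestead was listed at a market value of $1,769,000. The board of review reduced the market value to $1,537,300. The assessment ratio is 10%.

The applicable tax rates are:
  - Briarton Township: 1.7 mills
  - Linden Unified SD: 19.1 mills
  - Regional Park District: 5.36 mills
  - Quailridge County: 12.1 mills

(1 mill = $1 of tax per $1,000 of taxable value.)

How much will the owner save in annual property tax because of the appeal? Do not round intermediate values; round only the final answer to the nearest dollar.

$886

Old assessed value = $1,769,000 × 0.1 = $176,900
New assessed value = $1,537,300 × 0.1 = $153,730
Combined rate = 0.0017 + 0.0191 + 0.00536 + 0.0121 = 0.03826
Old tax = $176,900 × 0.03826 = $6,768.194
New tax = $153,730 × 0.03826 = $5,881.7098
Reduction = $6,768.194 − $5,881.7098 = $886.4842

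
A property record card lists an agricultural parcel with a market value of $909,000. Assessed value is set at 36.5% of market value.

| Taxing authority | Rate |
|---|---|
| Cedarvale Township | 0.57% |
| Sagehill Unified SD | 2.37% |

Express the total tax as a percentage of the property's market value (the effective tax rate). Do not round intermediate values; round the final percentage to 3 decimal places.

1.073%

Assessed value = $909,000 × 0.365 = $331,785
Cedarvale Township: $331,785 × 0.0057 = $1,891.1745
Sagehill Unified SD: $331,785 × 0.0237 = $7,863.3045
Total tax = $9,754.479
Effective rate = $9,754.479 ÷ $909,000 = 1.073% of market value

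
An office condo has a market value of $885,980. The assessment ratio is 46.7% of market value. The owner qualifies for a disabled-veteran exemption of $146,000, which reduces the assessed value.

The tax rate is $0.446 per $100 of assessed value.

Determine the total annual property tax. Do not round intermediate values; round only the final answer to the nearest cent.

Assessed value = $885,980 × 0.467 = $413,752.66
Taxable value = $413,752.66 − $146,000 = $267,752.66
Tax = $267,752.66 × 0.00446 = $1,194.1768636

$1,194.18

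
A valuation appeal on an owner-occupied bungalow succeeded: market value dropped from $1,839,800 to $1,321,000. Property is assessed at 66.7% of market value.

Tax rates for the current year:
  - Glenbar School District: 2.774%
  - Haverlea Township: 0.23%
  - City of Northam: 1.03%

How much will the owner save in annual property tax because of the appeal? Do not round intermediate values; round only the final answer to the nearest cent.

Old assessed value = $1,839,800 × 0.667 = $1,227,146.6
New assessed value = $1,321,000 × 0.667 = $881,107
Combined rate = 0.02774 + 0.0023 + 0.0103 = 0.04034
Old tax = $1,227,146.6 × 0.04034 = $49,503.093844
New tax = $881,107 × 0.04034 = $35,543.85638
Reduction = $49,503.093844 − $35,543.85638 = $13,959.237464

$13,959.24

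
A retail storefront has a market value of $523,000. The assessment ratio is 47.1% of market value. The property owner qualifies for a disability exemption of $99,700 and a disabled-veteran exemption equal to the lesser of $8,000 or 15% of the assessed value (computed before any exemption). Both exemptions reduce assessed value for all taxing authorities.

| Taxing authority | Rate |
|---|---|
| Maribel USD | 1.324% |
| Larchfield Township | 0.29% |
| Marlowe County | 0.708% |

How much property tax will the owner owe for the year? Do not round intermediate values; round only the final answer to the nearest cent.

$3,219.06

Assessed value = $523,000 × 0.471 = $246,333
Disabled-veteran exemption = min($8,000, 15% × $246,333) = min($8,000, $36,949.95) = $8,000 (dollar cap binds)
Taxable value = $246,333 − $99,700 − $8,000 = $138,633
Maribel USD: $138,633 × 0.01324 = $1,835.50092
Larchfield Township: $138,633 × 0.0029 = $402.0357
Marlowe County: $138,633 × 0.00708 = $981.52164
Total = $3,219.05826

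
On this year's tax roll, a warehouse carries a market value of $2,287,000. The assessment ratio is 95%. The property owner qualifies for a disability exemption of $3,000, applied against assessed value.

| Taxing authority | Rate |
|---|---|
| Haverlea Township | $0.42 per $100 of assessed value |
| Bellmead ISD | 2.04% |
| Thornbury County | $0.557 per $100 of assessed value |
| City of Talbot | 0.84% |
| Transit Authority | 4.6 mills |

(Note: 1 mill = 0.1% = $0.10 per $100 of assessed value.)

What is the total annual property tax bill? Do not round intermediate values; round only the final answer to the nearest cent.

Assessed value = $2,287,000 × 0.95 = $2,172,650
Taxable value = $2,172,650 − $3,000 = $2,169,650
Haverlea Township: $2,169,650 × 0.0042 = $9,112.53
Bellmead ISD: $2,169,650 × 0.0204 = $44,260.86
Thornbury County: $2,169,650 × 0.00557 = $12,084.9505
City of Talbot: $2,169,650 × 0.0084 = $18,225.06
Transit Authority: $2,169,650 × 0.0046 = $9,980.39
Total = $93,663.7905

$93,663.79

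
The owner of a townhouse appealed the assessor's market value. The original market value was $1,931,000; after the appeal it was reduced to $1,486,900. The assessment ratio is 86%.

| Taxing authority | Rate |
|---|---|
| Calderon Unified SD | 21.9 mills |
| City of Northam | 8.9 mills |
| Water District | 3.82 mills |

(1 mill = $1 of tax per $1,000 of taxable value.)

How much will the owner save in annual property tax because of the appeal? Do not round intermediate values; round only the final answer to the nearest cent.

$13,222.28

Old assessed value = $1,931,000 × 0.86 = $1,660,660
New assessed value = $1,486,900 × 0.86 = $1,278,734
Combined rate = 0.0219 + 0.0089 + 0.00382 = 0.03462
Old tax = $1,660,660 × 0.03462 = $57,492.0492
New tax = $1,278,734 × 0.03462 = $44,269.77108
Reduction = $57,492.0492 − $44,269.77108 = $13,222.27812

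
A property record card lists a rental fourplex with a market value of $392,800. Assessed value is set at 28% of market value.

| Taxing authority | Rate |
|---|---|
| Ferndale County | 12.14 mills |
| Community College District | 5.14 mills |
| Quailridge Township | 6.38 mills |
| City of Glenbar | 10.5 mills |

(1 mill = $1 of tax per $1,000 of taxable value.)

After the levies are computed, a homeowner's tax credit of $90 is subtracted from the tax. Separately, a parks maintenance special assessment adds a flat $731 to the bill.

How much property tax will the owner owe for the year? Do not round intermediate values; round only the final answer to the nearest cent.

$4,398.05

Assessed value = $392,800 × 0.28 = $109,984
Ferndale County: $109,984 × 0.01214 = $1,335.20576
Community College District: $109,984 × 0.00514 = $565.31776
Quailridge Township: $109,984 × 0.00638 = $701.69792
City of Glenbar: $109,984 × 0.0105 = $1,154.832
Levies subtotal = $3,757.05344
After credit = $3,757.05344 − $90 = $3,667.05344
Total = $3,667.05344 + $731 = $4,398.05344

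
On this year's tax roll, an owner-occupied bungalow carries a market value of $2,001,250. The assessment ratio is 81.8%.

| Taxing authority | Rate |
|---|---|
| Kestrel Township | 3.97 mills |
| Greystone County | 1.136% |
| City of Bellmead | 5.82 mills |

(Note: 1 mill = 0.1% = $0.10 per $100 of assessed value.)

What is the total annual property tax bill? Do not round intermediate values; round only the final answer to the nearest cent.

$34,623.03

Assessed value = $2,001,250 × 0.818 = $1,637,022.5
Kestrel Township: $1,637,022.5 × 0.00397 = $6,498.979325
Greystone County: $1,637,022.5 × 0.01136 = $18,596.5756
City of Bellmead: $1,637,022.5 × 0.00582 = $9,527.47095
Total = $34,623.025875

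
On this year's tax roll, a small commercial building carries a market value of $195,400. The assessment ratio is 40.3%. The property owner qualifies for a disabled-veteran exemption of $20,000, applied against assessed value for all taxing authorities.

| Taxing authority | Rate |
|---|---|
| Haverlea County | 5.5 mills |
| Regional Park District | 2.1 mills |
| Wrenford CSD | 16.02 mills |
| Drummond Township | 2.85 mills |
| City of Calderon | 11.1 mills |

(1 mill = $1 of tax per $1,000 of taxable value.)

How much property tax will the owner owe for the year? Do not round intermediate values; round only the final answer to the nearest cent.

$2,207.09

Assessed value = $195,400 × 0.403 = $78,746.2
Taxable value = $78,746.2 − $20,000 = $58,746.2
Haverlea County: $58,746.2 × 0.0055 = $323.1041
Regional Park District: $58,746.2 × 0.0021 = $123.36702
Wrenford CSD: $58,746.2 × 0.01602 = $941.114124
Drummond Township: $58,746.2 × 0.00285 = $167.42667
City of Calderon: $58,746.2 × 0.0111 = $652.08282
Total = $323.1041 + $123.36702 + $941.114124 + $167.42667 + $652.08282 = $2,207.094734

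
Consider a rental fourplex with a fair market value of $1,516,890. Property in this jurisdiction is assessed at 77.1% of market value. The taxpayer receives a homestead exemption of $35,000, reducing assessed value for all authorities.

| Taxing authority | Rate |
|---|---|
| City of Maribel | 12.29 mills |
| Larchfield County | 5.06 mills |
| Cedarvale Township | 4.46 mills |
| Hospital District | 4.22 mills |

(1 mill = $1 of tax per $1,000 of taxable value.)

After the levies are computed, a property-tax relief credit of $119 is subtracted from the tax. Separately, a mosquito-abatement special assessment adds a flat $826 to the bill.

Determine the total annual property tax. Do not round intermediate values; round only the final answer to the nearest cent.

Assessed value = $1,516,890 × 0.771 = $1,169,522.19
Taxable value = $1,169,522.19 − $35,000 = $1,134,522.19
City of Maribel: $1,134,522.19 × 0.01229 = $13,943.2777151
Larchfield County: $1,134,522.19 × 0.00506 = $5,740.6822814
Cedarvale Township: $1,134,522.19 × 0.00446 = $5,059.9689674
Hospital District: $1,134,522.19 × 0.00422 = $4,787.6836418
Levies subtotal = $29,531.6126057
After credit = $29,531.6126057 − $119 = $29,412.6126057
Total = $29,412.6126057 + $826 = $30,238.6126057

$30,238.61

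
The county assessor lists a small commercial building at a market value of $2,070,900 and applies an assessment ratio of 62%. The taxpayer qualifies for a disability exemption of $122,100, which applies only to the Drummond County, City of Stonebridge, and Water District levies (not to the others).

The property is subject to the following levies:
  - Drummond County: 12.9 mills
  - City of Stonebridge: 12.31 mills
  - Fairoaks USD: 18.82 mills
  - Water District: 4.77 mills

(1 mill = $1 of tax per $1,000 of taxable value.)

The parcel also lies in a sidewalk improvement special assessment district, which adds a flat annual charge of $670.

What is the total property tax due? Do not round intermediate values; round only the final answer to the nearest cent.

$59,666.59

Assessed value = $2,070,900 × 0.62 = $1,283,958
Drummond County: ($1,283,958 − $122,100) × 0.0129 = $1,161,858 × 0.0129 = $14,987.9682
City of Stonebridge: ($1,283,958 − $122,100) × 0.01231 = $1,161,858 × 0.01231 = $14,302.47198
Fairoaks USD: $1,283,958 × 0.01882 = $24,164.08956
Water District: ($1,283,958 − $122,100) × 0.00477 = $1,161,858 × 0.00477 = $5,542.06266
Levies subtotal = $58,996.5924
Total = $58,996.5924 + $670 = $59,666.5924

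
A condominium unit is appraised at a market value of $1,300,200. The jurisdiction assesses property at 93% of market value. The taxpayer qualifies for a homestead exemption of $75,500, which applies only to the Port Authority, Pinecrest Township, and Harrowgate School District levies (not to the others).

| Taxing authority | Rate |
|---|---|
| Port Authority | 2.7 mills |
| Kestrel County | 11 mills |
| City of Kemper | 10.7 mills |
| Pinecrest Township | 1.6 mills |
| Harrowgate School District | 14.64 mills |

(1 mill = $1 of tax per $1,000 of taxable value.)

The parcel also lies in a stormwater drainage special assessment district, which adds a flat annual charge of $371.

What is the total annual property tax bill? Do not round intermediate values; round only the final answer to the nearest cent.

Assessed value = $1,300,200 × 0.93 = $1,209,186
Port Authority: ($1,209,186 − $75,500) × 0.0027 = $1,133,686 × 0.0027 = $3,060.9522
Kestrel County: $1,209,186 × 0.011 = $13,301.046
City of Kemper: $1,209,186 × 0.0107 = $12,938.2902
Pinecrest Township: ($1,209,186 − $75,500) × 0.0016 = $1,133,686 × 0.0016 = $1,813.8976
Harrowgate School District: ($1,209,186 − $75,500) × 0.01464 = $1,133,686 × 0.01464 = $16,597.16304
Levies subtotal = $47,711.34904
Total = $47,711.34904 + $371 = $48,082.34904

$48,082.35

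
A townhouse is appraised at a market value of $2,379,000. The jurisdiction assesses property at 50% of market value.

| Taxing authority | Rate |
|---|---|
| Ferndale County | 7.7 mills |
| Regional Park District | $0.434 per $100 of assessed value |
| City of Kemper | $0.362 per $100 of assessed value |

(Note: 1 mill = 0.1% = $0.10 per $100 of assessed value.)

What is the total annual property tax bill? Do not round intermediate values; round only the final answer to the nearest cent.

Assessed value = $2,379,000 × 0.5 = $1,189,500
Ferndale County: $1,189,500 × 0.0077 = $9,159.15
Regional Park District: $1,189,500 × 0.00434 = $5,162.43
City of Kemper: $1,189,500 × 0.00362 = $4,305.99
Total = $18,627.57

$18,627.57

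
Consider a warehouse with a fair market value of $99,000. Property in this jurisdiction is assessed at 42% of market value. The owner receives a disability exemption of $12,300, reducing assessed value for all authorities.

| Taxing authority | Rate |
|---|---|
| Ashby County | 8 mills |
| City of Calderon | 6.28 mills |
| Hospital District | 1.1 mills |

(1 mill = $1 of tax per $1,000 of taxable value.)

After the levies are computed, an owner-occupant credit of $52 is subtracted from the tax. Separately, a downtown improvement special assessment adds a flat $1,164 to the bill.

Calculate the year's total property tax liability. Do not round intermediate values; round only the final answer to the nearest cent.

$1,562.33

Assessed value = $99,000 × 0.42 = $41,580
Taxable value = $41,580 − $12,300 = $29,280
Ashby County: $29,280 × 0.008 = $234.24
City of Calderon: $29,280 × 0.00628 = $183.8784
Hospital District: $29,280 × 0.0011 = $32.208
Levies subtotal = $450.3264
After credit = $450.3264 − $52 = $398.3264
Total = $398.3264 + $1,164 = $1,562.3264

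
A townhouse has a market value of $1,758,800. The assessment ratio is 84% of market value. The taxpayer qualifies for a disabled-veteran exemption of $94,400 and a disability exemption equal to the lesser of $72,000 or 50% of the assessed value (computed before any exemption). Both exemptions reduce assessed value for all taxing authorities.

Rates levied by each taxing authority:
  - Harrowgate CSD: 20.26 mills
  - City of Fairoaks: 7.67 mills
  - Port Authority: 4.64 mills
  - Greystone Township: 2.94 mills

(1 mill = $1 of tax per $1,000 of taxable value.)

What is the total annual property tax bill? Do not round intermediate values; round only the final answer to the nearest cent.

$46,553.33

Assessed value = $1,758,800 × 0.84 = $1,477,392
Disability exemption = min($72,000, 50% × $1,477,392) = min($72,000, $738,696) = $72,000 (dollar cap binds)
Taxable value = $1,477,392 − $94,400 − $72,000 = $1,310,992
Harrowgate CSD: $1,310,992 × 0.02026 = $26,560.69792
City of Fairoaks: $1,310,992 × 0.00767 = $10,055.30864
Port Authority: $1,310,992 × 0.00464 = $6,083.00288
Greystone Township: $1,310,992 × 0.00294 = $3,854.31648
Total = $46,553.32592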